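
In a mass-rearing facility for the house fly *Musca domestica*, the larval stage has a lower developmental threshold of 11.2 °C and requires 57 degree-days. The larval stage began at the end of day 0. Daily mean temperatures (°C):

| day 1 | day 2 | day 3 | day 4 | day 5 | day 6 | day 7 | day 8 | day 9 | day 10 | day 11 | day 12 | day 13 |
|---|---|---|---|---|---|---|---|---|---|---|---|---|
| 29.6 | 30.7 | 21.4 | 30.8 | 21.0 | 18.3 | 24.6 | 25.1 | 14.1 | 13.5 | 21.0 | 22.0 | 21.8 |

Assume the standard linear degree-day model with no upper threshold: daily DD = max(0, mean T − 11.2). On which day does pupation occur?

day 4

Daily DD above 11.2 °C: 18.4, 19.5, 10.2, 19.6, 9.8, 7.1, 13.4, 13.9, 2.9, 2.3, 9.8, 10.8, 10.6.
Cumulative: 18.4, 37.9, 48.1, 67.7, 77.5, 84.6, 98.0, 111.9, 114.8, 117.1, 126.9, 137.7, 148.3.
The total first reaches 57 DD on day 4.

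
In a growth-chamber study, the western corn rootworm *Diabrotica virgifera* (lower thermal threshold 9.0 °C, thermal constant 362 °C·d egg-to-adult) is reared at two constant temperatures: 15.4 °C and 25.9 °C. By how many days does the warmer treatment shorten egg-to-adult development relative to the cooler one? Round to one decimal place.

35.1 days

At 15.4 °C: 362 / (15.4 − 9.0) = 362 / 6.4 = 56.562 d.
At 25.9 °C: 362 / (25.9 − 9.0) = 362 / 16.9 = 21.420 d.
Difference = |56.562 − 21.420| = 35.142 ≈ 35.1 days.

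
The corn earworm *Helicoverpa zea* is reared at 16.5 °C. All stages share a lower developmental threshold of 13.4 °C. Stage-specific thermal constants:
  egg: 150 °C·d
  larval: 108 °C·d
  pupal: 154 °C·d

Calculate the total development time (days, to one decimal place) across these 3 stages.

Daily accumulation at 16.5 °C = 16.5 − 13.4 = 3.1 DD/day.
Total K = 150 + 108 + 154 = 412 DD.
Total duration = 412 / 3.1 = 132.903 ≈ 132.9 days.

132.9 days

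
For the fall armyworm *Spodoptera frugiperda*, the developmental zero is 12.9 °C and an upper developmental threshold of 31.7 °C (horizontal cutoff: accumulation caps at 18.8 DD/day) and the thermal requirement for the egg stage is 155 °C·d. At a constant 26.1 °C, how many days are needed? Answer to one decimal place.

Daily accumulation = 26.1 − 12.9 = 13.2 DD/day.
Duration = 155 / 13.2 = 11.742 ≈ 11.7 days.

11.7 days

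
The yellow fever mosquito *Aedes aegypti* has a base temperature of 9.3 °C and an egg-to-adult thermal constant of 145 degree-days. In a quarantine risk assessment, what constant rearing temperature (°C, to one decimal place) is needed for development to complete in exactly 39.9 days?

Required daily accumulation = 145 / 39.9 = 3.634 DD/day.
T = T_base + 3.634 = 9.3 + 3.634 = 12.934 ≈ 12.9 °C.

12.9 °C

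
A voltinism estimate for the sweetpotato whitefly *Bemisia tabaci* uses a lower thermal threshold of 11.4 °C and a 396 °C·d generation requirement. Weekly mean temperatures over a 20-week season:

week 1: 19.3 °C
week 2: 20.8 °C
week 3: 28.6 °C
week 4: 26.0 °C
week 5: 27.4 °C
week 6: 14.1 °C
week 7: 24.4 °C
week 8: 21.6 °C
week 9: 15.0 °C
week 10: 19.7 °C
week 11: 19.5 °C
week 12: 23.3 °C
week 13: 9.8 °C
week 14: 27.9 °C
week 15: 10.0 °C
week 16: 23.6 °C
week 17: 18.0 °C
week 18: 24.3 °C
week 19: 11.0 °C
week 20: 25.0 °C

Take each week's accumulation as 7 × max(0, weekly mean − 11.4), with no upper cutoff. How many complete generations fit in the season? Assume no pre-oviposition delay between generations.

3 generations

Weekly DD (7 × max(0, T̄ − 11.4)): 55.3, 65.8, 120.4, 102.2, 112.0, 18.9, 91.0, 71.4, 25.2, 58.1, 56.7, 83.3, 0.0, 115.5, 0.0, 85.4, 46.2, 90.3, 0.0, 95.2.
Season total = 1292.9 DD.
Complete generations = ⌊1292.9 / 396⌋ = 3.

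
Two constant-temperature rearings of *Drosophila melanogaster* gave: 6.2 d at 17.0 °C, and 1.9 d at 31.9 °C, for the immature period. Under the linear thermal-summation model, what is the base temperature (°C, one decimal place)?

Linear rate model ⇒ the product D·(T − T_b) is constant across temperatures.
6.2·(17.0 − T_b) = 1.9·(31.9 − T_b)
T_b = (6.2·17.0 − 1.9·31.9) / (6.2 − 1.9) = 44.79 / 4.3 = 10.416 °C ≈ 10.4 °C.

10.4 °C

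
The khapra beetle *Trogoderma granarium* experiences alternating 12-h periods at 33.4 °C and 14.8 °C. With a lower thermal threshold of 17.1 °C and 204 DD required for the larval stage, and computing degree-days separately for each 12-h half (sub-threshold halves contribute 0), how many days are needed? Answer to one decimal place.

Day half: max(0, 33.4 − 17.1) × 0.5 = 16.3 × 0.5 = 8.15 DD.
Night half: max(0, 14.8 − 17.1) × 0.5 = 0.0 × 0.5 = 0.00 DD.
Per 24 h: 8.15 DD/day.
Duration = 204 / 8.15 = 25.031 ≈ 25.0 days.

25.0 days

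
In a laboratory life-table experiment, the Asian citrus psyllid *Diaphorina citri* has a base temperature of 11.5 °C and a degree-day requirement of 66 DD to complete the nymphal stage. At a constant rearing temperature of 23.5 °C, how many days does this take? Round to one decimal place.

5.5 days

Daily accumulation = 23.5 − 11.5 = 12.0 DD/day.
Duration = 66 / 12.0 = 5.500 ≈ 5.5 days.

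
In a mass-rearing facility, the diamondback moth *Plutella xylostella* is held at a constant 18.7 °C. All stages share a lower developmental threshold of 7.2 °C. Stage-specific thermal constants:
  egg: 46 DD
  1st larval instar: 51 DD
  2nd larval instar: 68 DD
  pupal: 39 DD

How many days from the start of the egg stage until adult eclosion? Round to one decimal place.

Daily accumulation at 18.7 °C = 18.7 − 7.2 = 11.5 DD/day.
Total K = 46 + 51 + 68 + 39 = 204 DD.
Total duration = 204 / 11.5 = 17.739 ≈ 17.7 days.

17.7 days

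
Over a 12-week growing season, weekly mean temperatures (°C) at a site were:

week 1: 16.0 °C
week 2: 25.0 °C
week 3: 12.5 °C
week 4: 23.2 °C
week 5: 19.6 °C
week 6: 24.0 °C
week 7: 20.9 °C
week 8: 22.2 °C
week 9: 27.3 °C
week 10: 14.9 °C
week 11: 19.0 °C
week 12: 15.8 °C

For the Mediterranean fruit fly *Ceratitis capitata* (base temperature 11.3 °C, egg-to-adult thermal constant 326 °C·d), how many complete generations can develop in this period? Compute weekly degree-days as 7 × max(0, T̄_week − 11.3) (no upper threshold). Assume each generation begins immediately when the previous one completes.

Weekly DD (7 × max(0, T̄ − 11.3)): 32.9, 95.9, 8.4, 83.3, 58.1, 88.9, 67.2, 76.3, 112.0, 25.2, 53.9, 31.5.
Season total = 733.6 DD.
Complete generations = ⌊733.6 / 326⌋ = 2.

2 generations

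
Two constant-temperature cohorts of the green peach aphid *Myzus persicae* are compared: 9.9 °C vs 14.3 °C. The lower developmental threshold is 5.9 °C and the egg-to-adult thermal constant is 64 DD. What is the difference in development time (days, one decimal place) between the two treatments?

At 9.9 °C: 64 / (9.9 − 5.9) = 64 / 4.0 = 16.000 d.
At 14.3 °C: 64 / (14.3 − 5.9) = 64 / 8.4 = 7.619 d.
Difference = |16.000 − 7.619| = 8.381 ≈ 8.4 days.

8.4 days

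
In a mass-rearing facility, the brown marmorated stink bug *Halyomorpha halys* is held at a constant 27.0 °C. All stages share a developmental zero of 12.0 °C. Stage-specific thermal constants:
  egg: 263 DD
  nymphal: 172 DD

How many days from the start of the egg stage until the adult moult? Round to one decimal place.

29.0 days

Daily accumulation at 27.0 °C = 27.0 − 12.0 = 15.0 DD/day.
Total K = 263 + 172 = 435 DD.
Total duration = 435 / 15.0 = 29.000 ≈ 29.0 days.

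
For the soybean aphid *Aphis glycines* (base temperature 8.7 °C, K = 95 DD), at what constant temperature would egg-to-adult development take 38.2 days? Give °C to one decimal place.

11.2 °C

Required daily accumulation = 95 / 38.2 = 2.487 DD/day.
T = T_base + 2.487 = 8.7 + 2.487 = 11.187 ≈ 11.2 °C.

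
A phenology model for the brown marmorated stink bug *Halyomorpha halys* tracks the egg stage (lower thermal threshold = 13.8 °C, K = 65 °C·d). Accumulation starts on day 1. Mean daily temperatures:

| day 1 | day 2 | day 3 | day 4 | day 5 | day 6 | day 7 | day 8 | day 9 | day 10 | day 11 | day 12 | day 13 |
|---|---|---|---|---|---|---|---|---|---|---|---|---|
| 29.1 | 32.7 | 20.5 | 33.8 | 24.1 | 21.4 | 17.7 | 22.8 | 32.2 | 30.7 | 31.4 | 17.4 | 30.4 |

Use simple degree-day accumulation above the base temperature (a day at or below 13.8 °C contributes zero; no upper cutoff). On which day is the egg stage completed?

day 5

Daily DD above 13.8 °C: 15.3, 18.9, 6.7, 20.0, 10.3, 7.6, 3.9, 9.0, 18.4, 16.9, 17.6, 3.6, 16.6.
Cumulative: 15.3, 34.2, 40.9, 60.9, 71.2, 78.8, 82.7, 91.7, 110.1, 127.0, 144.6, 148.2, 164.8.
The total first reaches 65 DD on day 5.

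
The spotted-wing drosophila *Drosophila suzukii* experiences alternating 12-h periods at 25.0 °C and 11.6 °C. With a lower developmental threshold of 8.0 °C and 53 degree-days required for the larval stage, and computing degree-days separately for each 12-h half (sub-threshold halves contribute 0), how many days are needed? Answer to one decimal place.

Day half: max(0, 25.0 − 8.0) × 0.5 = 17.0 × 0.5 = 8.50 DD.
Night half: max(0, 11.6 − 8.0) × 0.5 = 3.6 × 0.5 = 1.80 DD.
Per 24 h: 10.30 DD/day.
Duration = 53 / 10.30 = 5.146 ≈ 5.1 days.

5.1 days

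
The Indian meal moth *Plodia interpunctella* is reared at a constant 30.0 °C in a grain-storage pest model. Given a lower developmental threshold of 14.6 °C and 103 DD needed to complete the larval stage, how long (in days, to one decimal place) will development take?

Daily accumulation = 30.0 − 14.6 = 15.4 DD/day.
Duration = 103 / 15.4 = 6.688 ≈ 6.7 days.

6.7 days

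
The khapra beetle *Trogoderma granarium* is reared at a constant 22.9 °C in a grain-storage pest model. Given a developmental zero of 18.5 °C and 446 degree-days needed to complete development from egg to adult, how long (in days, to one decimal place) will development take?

101.4 days

Daily accumulation = 22.9 − 18.5 = 4.4 DD/day.
Duration = 446 / 4.4 = 101.364 ≈ 101.4 days.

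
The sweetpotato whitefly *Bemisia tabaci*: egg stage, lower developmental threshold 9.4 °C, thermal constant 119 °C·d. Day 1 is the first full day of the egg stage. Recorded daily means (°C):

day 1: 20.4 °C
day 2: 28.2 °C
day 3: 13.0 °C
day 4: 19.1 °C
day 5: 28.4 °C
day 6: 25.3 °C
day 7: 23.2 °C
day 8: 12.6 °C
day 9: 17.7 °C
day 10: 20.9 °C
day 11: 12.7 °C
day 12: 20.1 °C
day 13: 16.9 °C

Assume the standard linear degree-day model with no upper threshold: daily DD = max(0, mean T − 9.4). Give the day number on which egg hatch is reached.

Daily DD above 9.4 °C: 11.0, 18.8, 3.6, 9.7, 19.0, 15.9, 13.8, 3.2, 8.3, 11.5, 3.3, 10.7, 7.5.
Cumulative: 11.0, 29.8, 33.4, 43.1, 62.1, 78.0, 91.8, 95.0, 103.3, 114.8, 118.1, 128.8, 136.3.
The total first reaches 119 DD on day 12.

day 12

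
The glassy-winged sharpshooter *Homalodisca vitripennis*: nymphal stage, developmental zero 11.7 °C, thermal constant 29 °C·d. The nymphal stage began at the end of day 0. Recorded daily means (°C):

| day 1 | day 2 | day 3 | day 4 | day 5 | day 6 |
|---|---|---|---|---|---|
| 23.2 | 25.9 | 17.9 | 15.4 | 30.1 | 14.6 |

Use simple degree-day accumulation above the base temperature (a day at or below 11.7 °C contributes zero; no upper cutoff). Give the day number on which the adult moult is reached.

day 3

Daily DD above 11.7 °C: 11.5, 14.2, 6.2, 3.7, 18.4, 2.9.
Cumulative: 11.5, 25.7, 31.9, 35.6, 54.0, 56.9.
The total first reaches 29 DD on day 3.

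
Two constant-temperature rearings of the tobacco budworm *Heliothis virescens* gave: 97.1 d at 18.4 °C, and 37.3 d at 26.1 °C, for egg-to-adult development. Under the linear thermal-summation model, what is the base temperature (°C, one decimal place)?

Under the model K = D·(T − T_b), so D₁·(T₁ − T_b) = D₂·(T₂ − T_b).
97.1·(18.4 − T_b) = 37.3·(26.1 − T_b)
T_b = (97.1·18.4 − 37.3·26.1) / (97.1 − 37.3) = 813.11 / 59.8 = 13.597 °C ≈ 13.6 °C.

13.6 °C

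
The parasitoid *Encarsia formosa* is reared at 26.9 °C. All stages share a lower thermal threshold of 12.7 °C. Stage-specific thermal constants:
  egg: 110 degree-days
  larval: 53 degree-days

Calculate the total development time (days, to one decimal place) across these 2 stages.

11.5 days

Daily accumulation at 26.9 °C = 26.9 − 12.7 = 14.2 DD/day.
Total K = 110 + 53 = 163 DD.
Total duration = 163 / 14.2 = 11.479 ≈ 11.5 days.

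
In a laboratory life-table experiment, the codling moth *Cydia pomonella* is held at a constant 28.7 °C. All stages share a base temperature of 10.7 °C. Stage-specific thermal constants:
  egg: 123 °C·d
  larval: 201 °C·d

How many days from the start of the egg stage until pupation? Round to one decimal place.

18.0 days

Daily accumulation at 28.7 °C = 28.7 − 10.7 = 18.0 DD/day.
Total K = 123 + 201 = 324 DD.
Total duration = 324 / 18.0 = 18.000 ≈ 18.0 days.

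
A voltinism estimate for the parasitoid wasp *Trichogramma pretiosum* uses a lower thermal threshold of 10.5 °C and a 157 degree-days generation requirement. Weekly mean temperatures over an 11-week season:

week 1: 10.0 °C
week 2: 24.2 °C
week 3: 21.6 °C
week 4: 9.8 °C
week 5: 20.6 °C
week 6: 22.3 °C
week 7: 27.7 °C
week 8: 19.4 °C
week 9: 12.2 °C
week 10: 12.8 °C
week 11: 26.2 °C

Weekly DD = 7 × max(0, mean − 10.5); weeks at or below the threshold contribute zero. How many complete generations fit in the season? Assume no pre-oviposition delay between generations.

4 generations

Weekly DD (7 × max(0, T̄ − 10.5)): 0.0, 95.9, 77.7, 0.0, 70.7, 82.6, 120.4, 62.3, 11.9, 16.1, 109.9.
Season total = 647.5 DD.
Complete generations = ⌊647.5 / 157⌋ = 4.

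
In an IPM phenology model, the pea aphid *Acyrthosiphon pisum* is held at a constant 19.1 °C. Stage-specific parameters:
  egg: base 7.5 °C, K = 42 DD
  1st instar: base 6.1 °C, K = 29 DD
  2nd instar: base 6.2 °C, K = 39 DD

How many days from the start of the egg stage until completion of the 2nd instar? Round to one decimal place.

egg: 42 / (19.1 − 7.5) = 42 / 11.6 = 3.621 d.
1st instar: 29 / (19.1 − 6.1) = 29 / 13.0 = 2.231 d.
2nd instar: 39 / (19.1 − 6.2) = 39 / 12.9 = 3.023 d.
Sum = 8.875 ≈ 8.9 days.

8.9 days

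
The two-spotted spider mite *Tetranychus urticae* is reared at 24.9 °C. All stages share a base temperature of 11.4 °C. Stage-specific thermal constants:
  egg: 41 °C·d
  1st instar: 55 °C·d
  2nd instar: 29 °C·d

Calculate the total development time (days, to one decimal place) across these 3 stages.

Daily accumulation at 24.9 °C = 24.9 − 11.4 = 13.5 DD/day.
Total K = 41 + 55 + 29 = 125 DD.
Total duration = 125 / 13.5 = 9.259 ≈ 9.3 days.

9.3 days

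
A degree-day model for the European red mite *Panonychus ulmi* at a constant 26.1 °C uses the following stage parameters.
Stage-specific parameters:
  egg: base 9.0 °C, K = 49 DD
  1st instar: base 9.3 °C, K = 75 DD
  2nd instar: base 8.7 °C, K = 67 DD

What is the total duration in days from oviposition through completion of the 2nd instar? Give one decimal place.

11.2 days

egg: 49 / (26.1 − 9.0) = 49 / 17.1 = 2.865 d.
1st instar: 75 / (26.1 − 9.3) = 75 / 16.8 = 4.464 d.
2nd instar: 67 / (26.1 − 8.7) = 67 / 17.4 = 3.851 d.
Sum = 11.180 ≈ 11.2 days.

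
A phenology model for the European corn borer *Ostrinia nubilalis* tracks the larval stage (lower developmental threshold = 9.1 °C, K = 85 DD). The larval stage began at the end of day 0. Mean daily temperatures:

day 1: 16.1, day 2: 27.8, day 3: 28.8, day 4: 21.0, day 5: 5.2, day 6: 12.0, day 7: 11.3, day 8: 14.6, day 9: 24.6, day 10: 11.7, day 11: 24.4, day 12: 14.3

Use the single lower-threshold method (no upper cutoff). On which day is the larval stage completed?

Daily DD above 9.1 °C: 7.0, 18.7, 19.7, 11.9, 0.0, 2.9, 2.2, 5.5, 15.5, 2.6, 15.3, 5.2.
Cumulative: 7.0, 25.7, 45.4, 57.3, 57.3, 60.2, 62.4, 67.9, 83.4, 86.0, 101.3, 106.5.
The total first reaches 85 DD on day 10.

day 10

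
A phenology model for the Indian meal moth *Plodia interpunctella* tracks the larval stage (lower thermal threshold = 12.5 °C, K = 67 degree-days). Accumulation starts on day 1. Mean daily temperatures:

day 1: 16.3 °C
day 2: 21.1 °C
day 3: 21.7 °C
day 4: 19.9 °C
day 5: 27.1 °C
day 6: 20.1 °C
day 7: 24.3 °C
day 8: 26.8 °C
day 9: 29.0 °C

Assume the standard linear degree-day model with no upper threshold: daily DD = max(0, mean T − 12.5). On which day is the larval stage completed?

day 8

Daily DD above 12.5 °C: 3.8, 8.6, 9.2, 7.4, 14.6, 7.6, 11.8, 14.3, 16.5.
Cumulative: 3.8, 12.4, 21.6, 29.0, 43.6, 51.2, 63.0, 77.3, 93.8.
The total first reaches 67 DD on day 8.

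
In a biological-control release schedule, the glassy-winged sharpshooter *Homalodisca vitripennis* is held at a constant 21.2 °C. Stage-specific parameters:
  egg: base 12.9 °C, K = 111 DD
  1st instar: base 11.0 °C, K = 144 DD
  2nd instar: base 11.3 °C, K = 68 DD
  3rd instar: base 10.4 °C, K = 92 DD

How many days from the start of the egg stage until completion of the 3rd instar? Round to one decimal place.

egg: 111 / (21.2 − 12.9) = 111 / 8.3 = 13.373 d.
1st instar: 144 / (21.2 − 11.0) = 144 / 10.2 = 14.118 d.
2nd instar: 68 / (21.2 − 11.3) = 68 / 9.9 = 6.869 d.
3rd instar: 92 / (21.2 − 10.4) = 92 / 10.8 = 8.519 d.
Sum = 42.878 ≈ 42.9 days.

42.9 days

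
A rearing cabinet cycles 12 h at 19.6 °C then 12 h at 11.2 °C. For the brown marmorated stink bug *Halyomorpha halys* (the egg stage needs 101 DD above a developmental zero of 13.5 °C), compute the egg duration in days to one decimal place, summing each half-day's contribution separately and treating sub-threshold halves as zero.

33.1 days

Day half: max(0, 19.6 − 13.5) × 0.5 = 6.1 × 0.5 = 3.05 DD.
Night half: max(0, 11.2 − 13.5) × 0.5 = 0.0 × 0.5 = 0.00 DD.
Per 24 h: 3.05 DD/day.
Duration = 101 / 3.05 = 33.115 ≈ 33.1 days.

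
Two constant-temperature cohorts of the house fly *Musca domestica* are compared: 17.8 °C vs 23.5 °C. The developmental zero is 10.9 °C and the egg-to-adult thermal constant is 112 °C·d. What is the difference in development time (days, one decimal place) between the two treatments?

7.3 days

At 17.8 °C: 112 / (17.8 − 10.9) = 112 / 6.9 = 16.232 d.
At 23.5 °C: 112 / (23.5 − 10.9) = 112 / 12.6 = 8.889 d.
Difference = |16.232 − 8.889| = 7.343 ≈ 7.3 days.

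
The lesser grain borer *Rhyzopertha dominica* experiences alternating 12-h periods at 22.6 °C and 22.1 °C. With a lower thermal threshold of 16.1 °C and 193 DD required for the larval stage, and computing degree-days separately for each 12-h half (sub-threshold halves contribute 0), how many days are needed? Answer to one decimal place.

Day half: max(0, 22.6 − 16.1) × 0.5 = 6.5 × 0.5 = 3.25 DD.
Night half: max(0, 22.1 − 16.1) × 0.5 = 6.0 × 0.5 = 3.00 DD.
Per 24 h: 6.25 DD/day.
Duration = 193 / 6.25 = 30.880 ≈ 30.9 days.

30.9 days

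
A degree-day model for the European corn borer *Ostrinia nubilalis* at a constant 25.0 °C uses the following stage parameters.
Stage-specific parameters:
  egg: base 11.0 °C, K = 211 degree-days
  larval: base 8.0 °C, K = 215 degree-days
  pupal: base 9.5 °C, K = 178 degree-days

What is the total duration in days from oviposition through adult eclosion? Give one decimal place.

egg: 211 / (25.0 − 11.0) = 211 / 14.0 = 15.071 d.
larval: 215 / (25.0 − 8.0) = 215 / 17.0 = 12.647 d.
pupal: 178 / (25.0 − 9.5) = 178 / 15.5 = 11.484 d.
Sum = 39.202 ≈ 39.2 days.

39.2 days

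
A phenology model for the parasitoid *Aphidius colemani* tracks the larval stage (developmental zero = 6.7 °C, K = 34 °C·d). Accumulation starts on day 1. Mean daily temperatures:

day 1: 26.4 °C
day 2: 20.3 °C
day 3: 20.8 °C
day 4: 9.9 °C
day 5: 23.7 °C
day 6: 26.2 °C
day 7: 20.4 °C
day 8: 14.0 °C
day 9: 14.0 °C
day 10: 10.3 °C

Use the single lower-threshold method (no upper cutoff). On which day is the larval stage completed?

day 3

Daily DD above 6.7 °C: 19.7, 13.6, 14.1, 3.2, 17.0, 19.5, 13.7, 7.3, 7.3, 3.6.
Cumulative: 19.7, 33.3, 47.4, 50.6, 67.6, 87.1, 100.8, 108.1, 115.4, 119.0.
The total first reaches 34 DD on day 3.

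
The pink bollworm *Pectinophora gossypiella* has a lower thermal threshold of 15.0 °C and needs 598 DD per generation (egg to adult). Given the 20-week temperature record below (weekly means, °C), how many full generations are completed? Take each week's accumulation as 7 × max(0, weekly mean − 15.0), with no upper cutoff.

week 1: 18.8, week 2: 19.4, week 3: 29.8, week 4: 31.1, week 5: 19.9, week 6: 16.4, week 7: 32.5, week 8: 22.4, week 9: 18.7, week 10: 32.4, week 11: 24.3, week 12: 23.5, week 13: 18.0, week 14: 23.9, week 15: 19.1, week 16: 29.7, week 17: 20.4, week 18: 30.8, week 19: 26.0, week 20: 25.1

2 generations

Weekly DD (7 × max(0, T̄ − 15.0)): 26.6, 30.8, 103.6, 112.7, 34.3, 9.8, 122.5, 51.8, 25.9, 121.8, 65.1, 59.5, 21.0, 62.3, 28.7, 102.9, 37.8, 110.6, 77.0, 70.7.
Season total = 1275.4 DD.
Complete generations = ⌊1275.4 / 598⌋ = 2.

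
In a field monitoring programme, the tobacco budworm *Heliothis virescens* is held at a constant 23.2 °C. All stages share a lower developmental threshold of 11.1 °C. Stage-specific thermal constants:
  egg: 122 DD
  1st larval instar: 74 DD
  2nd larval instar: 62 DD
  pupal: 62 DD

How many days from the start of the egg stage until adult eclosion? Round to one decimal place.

Daily accumulation at 23.2 °C = 23.2 − 11.1 = 12.1 DD/day.
Total K = 122 + 74 + 62 + 62 = 320 DD.
Total duration = 320 / 12.1 = 26.446 ≈ 26.4 days.

26.4 days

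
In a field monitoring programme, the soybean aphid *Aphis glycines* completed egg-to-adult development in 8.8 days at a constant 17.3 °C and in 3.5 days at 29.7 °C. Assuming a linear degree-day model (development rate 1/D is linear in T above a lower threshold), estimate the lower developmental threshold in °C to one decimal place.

9.1 °C

Under the model K = D·(T − T_b), so D₁·(T₁ − T_b) = D₂·(T₂ − T_b).
8.8·(17.3 − T_b) = 3.5·(29.7 − T_b)
T_b = (8.8·17.3 − 3.5·29.7) / (8.8 − 3.5) = 48.29 / 5.3 = 9.111 °C ≈ 9.1 °C.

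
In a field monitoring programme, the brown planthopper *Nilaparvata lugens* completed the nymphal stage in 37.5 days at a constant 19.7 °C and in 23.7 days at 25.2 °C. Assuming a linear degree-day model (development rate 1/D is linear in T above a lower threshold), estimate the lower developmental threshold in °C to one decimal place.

Equal thermal constants: D₁(T₁ − T_b) = D₂(T₂ − T_b).
37.5·(19.7 − T_b) = 23.7·(25.2 − T_b)
T_b = (37.5·19.7 − 23.7·25.2) / (37.5 − 23.7) = 141.51 / 13.8 = 10.254 °C ≈ 10.3 °C.

10.3 °C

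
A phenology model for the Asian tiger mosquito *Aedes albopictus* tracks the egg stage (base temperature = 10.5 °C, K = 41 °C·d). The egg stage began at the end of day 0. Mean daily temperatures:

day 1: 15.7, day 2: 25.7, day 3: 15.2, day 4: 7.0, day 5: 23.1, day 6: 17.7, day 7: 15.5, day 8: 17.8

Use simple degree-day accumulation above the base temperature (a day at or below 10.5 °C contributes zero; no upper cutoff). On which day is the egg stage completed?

Daily DD above 10.5 °C: 5.2, 15.2, 4.7, 0.0, 12.6, 7.2, 5.0, 7.3.
Cumulative: 5.2, 20.4, 25.1, 25.1, 37.7, 44.9, 49.9, 57.2.
The total first reaches 41 DD on day 6.

day 6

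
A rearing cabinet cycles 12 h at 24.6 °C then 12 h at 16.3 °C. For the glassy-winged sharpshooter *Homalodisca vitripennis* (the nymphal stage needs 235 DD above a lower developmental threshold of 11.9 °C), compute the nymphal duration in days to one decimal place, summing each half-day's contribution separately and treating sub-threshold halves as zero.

Day half: max(0, 24.6 − 11.9) × 0.5 = 12.7 × 0.5 = 6.35 DD.
Night half: max(0, 16.3 − 11.9) × 0.5 = 4.4 × 0.5 = 2.20 DD.
Per 24 h: 8.55 DD/day.
Duration = 235 / 8.55 = 27.485 ≈ 27.5 days.

27.5 days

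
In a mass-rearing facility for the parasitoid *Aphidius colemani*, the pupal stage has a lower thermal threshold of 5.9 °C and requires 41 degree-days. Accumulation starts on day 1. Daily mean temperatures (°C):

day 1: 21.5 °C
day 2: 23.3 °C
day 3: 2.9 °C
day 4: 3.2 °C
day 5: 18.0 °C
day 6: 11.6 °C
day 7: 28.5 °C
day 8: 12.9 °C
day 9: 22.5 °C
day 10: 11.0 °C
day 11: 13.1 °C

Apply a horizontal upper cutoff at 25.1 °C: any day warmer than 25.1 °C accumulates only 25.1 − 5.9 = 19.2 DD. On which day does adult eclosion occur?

Daily DD above 5.9 °C (capped at 19.2): 15.6, 17.4, 0.0, 0.0, 12.1, 5.7, 19.2, 7.0, 16.6, 5.1, 7.2.
Cumulative: 15.6, 33.0, 33.0, 33.0, 45.1, 50.8, 70.0, 77.0, 93.6, 98.7, 105.9.
The total first reaches 41 DD on day 5.

day 5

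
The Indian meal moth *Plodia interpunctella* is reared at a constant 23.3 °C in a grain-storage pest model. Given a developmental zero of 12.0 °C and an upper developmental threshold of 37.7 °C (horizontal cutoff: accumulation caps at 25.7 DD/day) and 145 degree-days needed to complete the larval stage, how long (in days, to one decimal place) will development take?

Daily accumulation = 23.3 − 12.0 = 11.3 DD/day.
Duration = 145 / 11.3 = 12.832 ≈ 12.8 days.

12.8 days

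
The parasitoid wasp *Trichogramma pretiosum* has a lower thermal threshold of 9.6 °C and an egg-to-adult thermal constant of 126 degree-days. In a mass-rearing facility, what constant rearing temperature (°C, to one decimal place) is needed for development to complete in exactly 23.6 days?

14.9 °C

Required daily accumulation = 126 / 23.6 = 5.339 DD/day.
T = T_base + 5.339 = 9.6 + 5.339 = 14.939 ≈ 14.9 °C.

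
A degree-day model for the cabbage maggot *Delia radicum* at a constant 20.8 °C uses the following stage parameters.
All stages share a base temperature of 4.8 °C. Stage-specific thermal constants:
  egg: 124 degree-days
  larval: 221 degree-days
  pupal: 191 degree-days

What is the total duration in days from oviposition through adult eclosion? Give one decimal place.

Daily accumulation at 20.8 °C = 20.8 − 4.8 = 16.0 DD/day.
Total K = 124 + 221 + 191 = 536 DD.
Total duration = 536 / 16.0 = 33.500 ≈ 33.5 days.

33.5 days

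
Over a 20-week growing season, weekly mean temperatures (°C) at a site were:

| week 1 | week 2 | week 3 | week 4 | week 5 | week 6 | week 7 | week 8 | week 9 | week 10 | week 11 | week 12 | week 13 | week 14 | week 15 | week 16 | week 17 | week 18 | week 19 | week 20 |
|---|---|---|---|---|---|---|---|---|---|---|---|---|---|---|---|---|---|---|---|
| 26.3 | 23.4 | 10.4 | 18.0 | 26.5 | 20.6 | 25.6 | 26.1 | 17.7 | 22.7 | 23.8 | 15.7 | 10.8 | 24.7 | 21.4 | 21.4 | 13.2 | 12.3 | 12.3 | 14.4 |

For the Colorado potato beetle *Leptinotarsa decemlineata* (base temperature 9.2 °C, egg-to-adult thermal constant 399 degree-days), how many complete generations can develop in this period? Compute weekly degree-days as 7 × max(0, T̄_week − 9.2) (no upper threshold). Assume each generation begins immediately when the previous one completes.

Weekly DD (7 × max(0, T̄ − 9.2)): 119.7, 99.4, 8.4, 61.6, 121.1, 79.8, 114.8, 118.3, 59.5, 94.5, 102.2, 45.5, 11.2, 108.5, 85.4, 85.4, 28.0, 21.7, 21.7, 36.4.
Season total = 1423.1 DD.
Complete generations = ⌊1423.1 / 399⌋ = 3.

3 generations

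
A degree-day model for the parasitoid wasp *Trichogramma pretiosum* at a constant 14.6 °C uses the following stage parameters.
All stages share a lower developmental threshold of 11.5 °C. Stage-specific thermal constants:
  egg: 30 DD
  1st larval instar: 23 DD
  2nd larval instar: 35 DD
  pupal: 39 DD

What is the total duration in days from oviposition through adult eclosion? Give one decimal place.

Daily accumulation at 14.6 °C = 14.6 − 11.5 = 3.1 DD/day.
Total K = 30 + 23 + 35 + 39 = 127 DD.
Total duration = 127 / 3.1 = 40.968 ≈ 41.0 days.

41.0 days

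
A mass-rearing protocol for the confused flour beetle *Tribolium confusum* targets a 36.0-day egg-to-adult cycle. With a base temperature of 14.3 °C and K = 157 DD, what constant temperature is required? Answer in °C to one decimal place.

18.7 °C

Required daily accumulation = 157 / 36.0 = 4.361 DD/day.
T = T_base + 4.361 = 14.3 + 4.361 = 18.661 ≈ 18.7 °C.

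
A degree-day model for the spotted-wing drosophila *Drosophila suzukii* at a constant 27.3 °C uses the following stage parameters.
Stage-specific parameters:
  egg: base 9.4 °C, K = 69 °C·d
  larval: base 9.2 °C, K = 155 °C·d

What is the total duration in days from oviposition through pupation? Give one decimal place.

12.4 days

egg: 69 / (27.3 − 9.4) = 69 / 17.9 = 3.855 d.
larval: 155 / (27.3 − 9.2) = 155 / 18.1 = 8.564 d.
Sum = 12.418 ≈ 12.4 days.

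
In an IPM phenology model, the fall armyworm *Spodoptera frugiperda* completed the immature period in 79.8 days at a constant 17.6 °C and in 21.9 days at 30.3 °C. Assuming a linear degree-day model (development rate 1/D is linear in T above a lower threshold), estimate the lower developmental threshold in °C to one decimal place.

Linear rate model ⇒ the product D·(T − T_b) is constant across temperatures.
79.8·(17.6 − T_b) = 21.9·(30.3 − T_b)
T_b = (79.8·17.6 − 21.9·30.3) / (79.8 − 21.9) = 740.91 / 57.9 = 12.796 °C ≈ 12.8 °C.

12.8 °C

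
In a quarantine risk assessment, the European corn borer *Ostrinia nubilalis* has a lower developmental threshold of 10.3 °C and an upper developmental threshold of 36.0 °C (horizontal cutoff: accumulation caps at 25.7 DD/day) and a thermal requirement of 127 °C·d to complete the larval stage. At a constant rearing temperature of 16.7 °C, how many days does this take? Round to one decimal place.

19.8 days

Daily accumulation = 16.7 − 10.3 = 6.4 DD/day.
Duration = 127 / 6.4 = 19.844 ≈ 19.8 days.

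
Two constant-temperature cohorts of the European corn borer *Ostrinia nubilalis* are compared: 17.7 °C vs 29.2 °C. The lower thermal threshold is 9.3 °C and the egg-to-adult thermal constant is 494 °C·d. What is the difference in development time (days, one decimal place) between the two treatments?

At 17.7 °C: 494 / (17.7 − 9.3) = 494 / 8.4 = 58.810 d.
At 29.2 °C: 494 / (29.2 − 9.3) = 494 / 19.9 = 24.824 d.
Difference = |58.810 − 24.824| = 33.985 ≈ 34.0 days.

34.0 days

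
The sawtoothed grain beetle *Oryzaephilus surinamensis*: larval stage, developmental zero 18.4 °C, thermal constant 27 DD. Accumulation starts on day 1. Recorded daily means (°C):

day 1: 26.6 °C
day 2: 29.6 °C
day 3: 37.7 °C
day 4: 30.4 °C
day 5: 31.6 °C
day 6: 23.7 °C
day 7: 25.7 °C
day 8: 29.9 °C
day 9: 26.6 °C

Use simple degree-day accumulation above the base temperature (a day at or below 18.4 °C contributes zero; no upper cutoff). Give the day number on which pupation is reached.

day 3

Daily DD above 18.4 °C: 8.2, 11.2, 19.3, 12.0, 13.2, 5.3, 7.3, 11.5, 8.2.
Cumulative: 8.2, 19.4, 38.7, 50.7, 63.9, 69.2, 76.5, 88.0, 96.2.
The total first reaches 27 DD on day 3.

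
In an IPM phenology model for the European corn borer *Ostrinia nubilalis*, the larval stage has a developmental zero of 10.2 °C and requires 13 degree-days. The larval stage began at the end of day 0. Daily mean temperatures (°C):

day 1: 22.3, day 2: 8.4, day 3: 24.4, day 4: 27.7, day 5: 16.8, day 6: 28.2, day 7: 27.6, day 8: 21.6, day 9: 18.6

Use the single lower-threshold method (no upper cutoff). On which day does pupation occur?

Daily DD above 10.2 °C: 12.1, 0.0, 14.2, 17.5, 6.6, 18.0, 17.4, 11.4, 8.4.
Cumulative: 12.1, 12.1, 26.3, 43.8, 50.4, 68.4, 85.8, 97.2, 105.6.
The total first reaches 13 DD on day 3.

day 3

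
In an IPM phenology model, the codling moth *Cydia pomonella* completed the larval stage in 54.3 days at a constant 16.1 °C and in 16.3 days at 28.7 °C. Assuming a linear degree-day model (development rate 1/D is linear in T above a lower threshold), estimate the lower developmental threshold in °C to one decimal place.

10.7 °C

Linear rate model ⇒ the product D·(T − T_b) is constant across temperatures.
54.3·(16.1 − T_b) = 16.3·(28.7 − T_b)
T_b = (54.3·16.1 − 16.3·28.7) / (54.3 − 16.3) = 406.42 / 38.0 = 10.695 °C ≈ 10.7 °C.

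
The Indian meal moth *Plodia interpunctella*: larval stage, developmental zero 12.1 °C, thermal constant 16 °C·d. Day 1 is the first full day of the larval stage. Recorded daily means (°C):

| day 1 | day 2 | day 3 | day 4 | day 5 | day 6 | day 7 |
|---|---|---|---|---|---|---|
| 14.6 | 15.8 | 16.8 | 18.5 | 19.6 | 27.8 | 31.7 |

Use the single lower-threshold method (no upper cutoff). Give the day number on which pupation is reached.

day 4

Daily DD above 12.1 °C: 2.5, 3.7, 4.7, 6.4, 7.5, 15.7, 19.6.
Cumulative: 2.5, 6.2, 10.9, 17.3, 24.8, 40.5, 60.1.
The total first reaches 16 DD on day 4.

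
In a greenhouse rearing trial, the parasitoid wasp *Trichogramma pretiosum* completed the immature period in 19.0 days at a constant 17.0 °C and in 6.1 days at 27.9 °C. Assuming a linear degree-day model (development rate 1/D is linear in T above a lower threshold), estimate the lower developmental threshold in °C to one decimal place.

Equal thermal constants: D₁(T₁ − T_b) = D₂(T₂ − T_b).
19.0·(17.0 − T_b) = 6.1·(27.9 − T_b)
T_b = (19.0·17.0 − 6.1·27.9) / (19.0 − 6.1) = 152.81 / 12.9 = 11.846 °C ≈ 11.8 °C.

11.8 °C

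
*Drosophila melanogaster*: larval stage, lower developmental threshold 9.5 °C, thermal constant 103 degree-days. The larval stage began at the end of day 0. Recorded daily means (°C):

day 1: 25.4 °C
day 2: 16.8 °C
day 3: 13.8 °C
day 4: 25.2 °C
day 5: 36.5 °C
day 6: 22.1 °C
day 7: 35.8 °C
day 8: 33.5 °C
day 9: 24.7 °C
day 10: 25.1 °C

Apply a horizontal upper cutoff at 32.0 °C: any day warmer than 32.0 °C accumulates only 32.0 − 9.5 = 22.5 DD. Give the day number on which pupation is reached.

day 8

Daily DD above 9.5 °C (capped at 22.5): 15.9, 7.3, 4.3, 15.7, 22.5, 12.6, 22.5, 22.5, 15.2, 15.6.
Cumulative: 15.9, 23.2, 27.5, 43.2, 65.7, 78.3, 100.8, 123.3, 138.5, 154.1.
The total first reaches 103 DD on day 8.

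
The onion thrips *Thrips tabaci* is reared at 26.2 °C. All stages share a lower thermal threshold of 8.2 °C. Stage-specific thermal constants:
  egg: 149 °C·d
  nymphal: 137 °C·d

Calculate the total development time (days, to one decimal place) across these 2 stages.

15.9 days

Daily accumulation at 26.2 °C = 26.2 − 8.2 = 18.0 DD/day.
Total K = 149 + 137 = 286 DD.
Total duration = 286 / 18.0 = 15.889 ≈ 15.9 days.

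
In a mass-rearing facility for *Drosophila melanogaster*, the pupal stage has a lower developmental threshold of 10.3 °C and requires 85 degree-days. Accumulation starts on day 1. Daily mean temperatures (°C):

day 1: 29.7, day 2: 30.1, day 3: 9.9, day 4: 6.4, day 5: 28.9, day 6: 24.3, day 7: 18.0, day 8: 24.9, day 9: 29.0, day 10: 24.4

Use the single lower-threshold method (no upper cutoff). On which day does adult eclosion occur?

day 8

Daily DD above 10.3 °C: 19.4, 19.8, 0.0, 0.0, 18.6, 14.0, 7.7, 14.6, 18.7, 14.1.
Cumulative: 19.4, 39.2, 39.2, 39.2, 57.8, 71.8, 79.5, 94.1, 112.8, 126.9.
The total first reaches 85 DD on day 8.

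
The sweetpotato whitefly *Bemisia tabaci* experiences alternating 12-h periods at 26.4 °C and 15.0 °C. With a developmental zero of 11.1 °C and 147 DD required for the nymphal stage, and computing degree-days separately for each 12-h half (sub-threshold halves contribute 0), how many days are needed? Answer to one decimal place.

Day half: max(0, 26.4 − 11.1) × 0.5 = 15.3 × 0.5 = 7.65 DD.
Night half: max(0, 15.0 − 11.1) × 0.5 = 3.9 × 0.5 = 1.95 DD.
Per 24 h: 9.60 DD/day.
Duration = 147 / 9.60 = 15.312 ≈ 15.3 days.

15.3 days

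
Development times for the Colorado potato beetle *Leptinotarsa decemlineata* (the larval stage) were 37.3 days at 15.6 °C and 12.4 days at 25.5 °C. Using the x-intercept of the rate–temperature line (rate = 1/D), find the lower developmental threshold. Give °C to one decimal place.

10.7 °C

Under the model K = D·(T − T_b), so D₁·(T₁ − T_b) = D₂·(T₂ − T_b).
37.3·(15.6 − T_b) = 12.4·(25.5 − T_b)
T_b = (37.3·15.6 − 12.4·25.5) / (37.3 − 12.4) = 265.68 / 24.9 = 10.670 °C ≈ 10.7 °C.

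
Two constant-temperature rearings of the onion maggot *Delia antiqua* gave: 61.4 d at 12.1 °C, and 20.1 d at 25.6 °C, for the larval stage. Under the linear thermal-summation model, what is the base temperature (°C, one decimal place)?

5.5 °C

Linear rate model ⇒ the product D·(T − T_b) is constant across temperatures.
61.4·(12.1 − T_b) = 20.1·(25.6 − T_b)
T_b = (61.4·12.1 − 20.1·25.6) / (61.4 − 20.1) = 228.38 / 41.3 = 5.530 °C ≈ 5.5 °C.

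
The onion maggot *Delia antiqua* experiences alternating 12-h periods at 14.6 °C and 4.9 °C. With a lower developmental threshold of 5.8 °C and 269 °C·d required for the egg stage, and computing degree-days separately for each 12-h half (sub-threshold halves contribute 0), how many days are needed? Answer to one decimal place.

61.1 days

Day half: max(0, 14.6 − 5.8) × 0.5 = 8.8 × 0.5 = 4.40 DD.
Night half: max(0, 4.9 − 5.8) × 0.5 = 0.0 × 0.5 = 0.00 DD.
Per 24 h: 4.40 DD/day.
Duration = 269 / 4.40 = 61.136 ≈ 61.1 days.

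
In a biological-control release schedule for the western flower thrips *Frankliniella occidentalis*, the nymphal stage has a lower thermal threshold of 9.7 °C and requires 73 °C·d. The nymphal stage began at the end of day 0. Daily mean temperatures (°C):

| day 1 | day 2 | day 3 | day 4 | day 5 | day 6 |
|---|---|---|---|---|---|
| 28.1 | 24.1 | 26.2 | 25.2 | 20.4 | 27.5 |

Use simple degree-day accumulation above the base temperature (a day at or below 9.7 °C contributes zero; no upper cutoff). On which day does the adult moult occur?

day 5

Daily DD above 9.7 °C: 18.4, 14.4, 16.5, 15.5, 10.7, 17.8.
Cumulative: 18.4, 32.8, 49.3, 64.8, 75.5, 93.3.
The total first reaches 73 DD on day 5.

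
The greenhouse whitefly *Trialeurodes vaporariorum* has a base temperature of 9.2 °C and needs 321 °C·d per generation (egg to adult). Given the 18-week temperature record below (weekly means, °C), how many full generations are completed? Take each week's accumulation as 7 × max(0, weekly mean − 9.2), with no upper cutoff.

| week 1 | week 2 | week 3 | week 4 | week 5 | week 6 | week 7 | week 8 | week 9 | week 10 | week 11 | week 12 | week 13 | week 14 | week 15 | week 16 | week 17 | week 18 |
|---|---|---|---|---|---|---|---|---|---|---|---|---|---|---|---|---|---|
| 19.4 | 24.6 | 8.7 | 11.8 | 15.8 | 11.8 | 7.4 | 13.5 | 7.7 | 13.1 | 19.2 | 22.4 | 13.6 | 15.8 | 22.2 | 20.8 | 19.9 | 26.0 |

Weekly DD (7 × max(0, T̄ − 9.2)): 71.4, 107.8, 0.0, 18.2, 46.2, 18.2, 0.0, 30.1, 0.0, 27.3, 70.0, 92.4, 30.8, 46.2, 91.0, 81.2, 74.9, 117.6.
Season total = 923.3 DD.
Complete generations = ⌊923.3 / 321⌋ = 2.

2 generations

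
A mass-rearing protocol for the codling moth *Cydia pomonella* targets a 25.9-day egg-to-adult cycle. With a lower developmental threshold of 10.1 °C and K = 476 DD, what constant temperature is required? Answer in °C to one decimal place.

28.5 °C

Required daily accumulation = 476 / 25.9 = 18.378 DD/day.
T = T_base + 18.378 = 10.1 + 18.378 = 28.478 ≈ 28.5 °C.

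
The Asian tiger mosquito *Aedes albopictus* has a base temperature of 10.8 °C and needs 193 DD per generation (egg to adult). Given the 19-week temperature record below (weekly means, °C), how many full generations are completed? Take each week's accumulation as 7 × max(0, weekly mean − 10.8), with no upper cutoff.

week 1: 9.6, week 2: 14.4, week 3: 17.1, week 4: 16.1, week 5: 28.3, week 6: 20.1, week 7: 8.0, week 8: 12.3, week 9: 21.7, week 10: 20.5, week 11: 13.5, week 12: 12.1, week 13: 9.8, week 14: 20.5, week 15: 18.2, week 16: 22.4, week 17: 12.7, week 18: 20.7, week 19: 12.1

Weekly DD (7 × max(0, T̄ − 10.8)): 0.0, 25.2, 44.1, 37.1, 122.5, 65.1, 0.0, 10.5, 76.3, 67.9, 18.9, 9.1, 0.0, 67.9, 51.8, 81.2, 13.3, 69.3, 9.1.
Season total = 769.3 DD.
Complete generations = ⌊769.3 / 193⌋ = 3.

3 generations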